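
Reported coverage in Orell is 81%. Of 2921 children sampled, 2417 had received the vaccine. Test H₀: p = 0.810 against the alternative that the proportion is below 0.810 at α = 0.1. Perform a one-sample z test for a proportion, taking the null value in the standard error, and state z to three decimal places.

p̂ = 2417/2921 ≈ 0.82746.
Under H₀, SE = √(0.81·0.19/2921) = √(5.26874e-05) = 0.00726.
z = (0.82746 − 0.81)/0.00726 = 0.01746/0.00726 = 2.405.
p-value = P(Z < 2.405) ≈ 0.9919. With α = 0.1, fail to reject H₀.

z = 2.405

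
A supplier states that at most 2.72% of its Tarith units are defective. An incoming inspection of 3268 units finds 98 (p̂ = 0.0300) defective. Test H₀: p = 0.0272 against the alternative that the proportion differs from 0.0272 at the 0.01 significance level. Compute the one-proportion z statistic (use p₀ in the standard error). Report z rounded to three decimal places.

p̂ = 98/3268 = 0.029988.
SE = √(p₀(1−p₀)/n) = √(0.02646/3268) = 0.002845.
z = (0.029988 − 0.0272)/0.002845 = 0.002788/0.002845 = 0.980.
p-value = 2·P(Z > 0.980) ≈ 0.3272. With α = 0.01, fail to reject H₀.

z = 0.980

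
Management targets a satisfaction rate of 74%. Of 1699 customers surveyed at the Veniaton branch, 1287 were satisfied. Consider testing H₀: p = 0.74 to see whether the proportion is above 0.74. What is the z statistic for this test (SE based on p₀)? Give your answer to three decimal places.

p̂ = 1287/1699 ≈ 0.75750.
Under H₀, SE = √(0.74·0.26/1699) = √(0.000113243) = 0.01064.
z = (0.75750 − 0.74)/0.01064 = 0.01750/0.01064 = 1.645.
p-value = P(Z > 1.645) ≈ 0.0500.

z = 1.645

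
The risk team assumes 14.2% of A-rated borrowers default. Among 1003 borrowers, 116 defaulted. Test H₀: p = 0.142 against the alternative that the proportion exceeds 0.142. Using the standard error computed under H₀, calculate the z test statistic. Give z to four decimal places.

z = -2.3905

p̂ = 116/1003 = 0.1156530.
SE = √(p₀(1−p₀)/n) = √(0.12184/1003) = 0.0110214.
z = (0.1156530 − 0.142)/0.0110214 = -0.0263470/0.0110214 = -2.3905.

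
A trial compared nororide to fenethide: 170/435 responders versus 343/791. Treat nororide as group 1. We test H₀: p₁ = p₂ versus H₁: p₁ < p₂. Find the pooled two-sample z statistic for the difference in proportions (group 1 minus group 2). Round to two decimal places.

z = -1.45

p̂₁ = 170/435 = 0.39080, p̂₂ = 343/791 = 0.43363.
Pooled p̂ = (170+343)/(435+791) = 513/1226 = 0.41843.
SE = √(0.243347 × 0.00356307) = 0.02945.
z = (0.39080 − 0.43363)/0.02945 = -0.04283/0.02945 = -1.45.
p-value = P(Z < -1.454) ≈ 0.0729.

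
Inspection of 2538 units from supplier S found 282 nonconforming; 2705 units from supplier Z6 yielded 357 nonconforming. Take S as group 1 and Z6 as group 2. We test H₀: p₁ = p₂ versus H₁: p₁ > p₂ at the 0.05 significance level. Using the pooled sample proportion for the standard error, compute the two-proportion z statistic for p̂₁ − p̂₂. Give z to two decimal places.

z = -2.31

p̂₁ = 282/2538 ≈ 0.11111, p̂₂ = 357/2705 ≈ 0.13198.
Pooled p̂ = (282+357)/(2538+2705) = 639/5243 = 0.12188.
SE = √(0.107023 × 0.000763697) = 0.00904.
z = (0.11111 − 0.13198)/0.00904 = -0.02087/0.00904 = -2.31.
p-value = P(Z > -2.308) ≈ 0.9895. With α = 0.05, fail to reject H₀.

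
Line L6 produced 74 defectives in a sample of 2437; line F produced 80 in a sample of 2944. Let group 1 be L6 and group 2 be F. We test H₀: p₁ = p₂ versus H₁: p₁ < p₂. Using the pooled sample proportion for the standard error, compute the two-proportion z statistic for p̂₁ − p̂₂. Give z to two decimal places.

z = 0.70

p̂₁ = 74/2437 ≈ 0.0304, p̂₂ = 80/2944 ≈ 0.0272.
Pooled p̂ = (74+80)/(2437+2944) = 154/5381 = 0.0286.
SE = √(p̂(1−p̂)(1/n₁+1/n₂)) = √(0.0286·0.9714·0.000750014) = √(2.08505e-05) = 0.0046.
z = (0.0304 − 0.0272)/0.0046 = 0.0032/0.0046 = 0.70.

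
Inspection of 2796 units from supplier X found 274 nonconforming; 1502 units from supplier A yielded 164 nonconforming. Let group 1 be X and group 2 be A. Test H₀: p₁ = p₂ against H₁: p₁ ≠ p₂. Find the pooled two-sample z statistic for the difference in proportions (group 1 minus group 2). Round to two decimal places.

z = -1.16

p̂₁ = 274/2796 ≈ 0.09800, p̂₂ = 164/1502 ≈ 0.10919.
Pooled p̂ = (274+164)/(2796+1502) = 438/4298 = 0.10191.
SE = √(0.0915227 × 0.00102343) = 0.00968.
z = (0.09800 − 0.10919)/0.00968 = -0.01119/0.00968 = -1.16.
Two-sided p-value ≈ 2·Φ(−1.156) = 0.2476.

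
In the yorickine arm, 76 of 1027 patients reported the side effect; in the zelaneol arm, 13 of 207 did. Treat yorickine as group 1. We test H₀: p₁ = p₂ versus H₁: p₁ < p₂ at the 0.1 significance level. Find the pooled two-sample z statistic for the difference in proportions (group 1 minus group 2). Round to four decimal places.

p̂₁ = 76/1027 = 0.074002, p̂₂ = 13/207 = 0.062802.
Pooled p̂ = (76+13)/(1027+207) = 89/1234 = 0.072123.
SE = √(0.0669214 × 0.00580463) = 0.019709.
z = (0.074002 − 0.062802)/0.019709 = 0.011200/0.019709 = 0.5683.
p-value = P(Z < 0.568) ≈ 0.7151, so at α = 0.1 we fail to reject H₀.

z = 0.5683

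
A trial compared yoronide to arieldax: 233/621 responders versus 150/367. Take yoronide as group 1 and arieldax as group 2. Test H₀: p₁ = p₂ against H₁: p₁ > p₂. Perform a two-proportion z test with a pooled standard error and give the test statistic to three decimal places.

z = -1.045

p̂₁ = 233/621 = 0.37520, p̂₂ = 150/367 = 0.40872.
Pooled p̂ = (233+150)/(621+367) = 383/988 = 0.38765.
SE = √(0.237378 × 0.0043351) = 0.03208.
z = (0.37520 − 0.40872)/0.03208 = -0.03352/0.03208 = -1.045.
p-value = P(Z > -1.045) ≈ 0.8520.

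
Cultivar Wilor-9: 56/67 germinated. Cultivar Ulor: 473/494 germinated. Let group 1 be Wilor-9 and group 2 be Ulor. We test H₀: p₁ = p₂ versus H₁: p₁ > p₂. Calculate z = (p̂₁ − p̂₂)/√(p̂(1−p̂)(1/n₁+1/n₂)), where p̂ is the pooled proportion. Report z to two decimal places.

z = -4.03

p̂₁ = 56/67 ≈ 0.8358, p̂₂ = 473/494 ≈ 0.9575.
Pooled p̂ = (56+473)/(67+494) = 529/561 = 0.9430.
SE = √(0.0537873 × 0.0169497) = 0.0302.
z = (0.8358 − 0.9575)/0.0302 = -0.1217/0.0302 = -4.03.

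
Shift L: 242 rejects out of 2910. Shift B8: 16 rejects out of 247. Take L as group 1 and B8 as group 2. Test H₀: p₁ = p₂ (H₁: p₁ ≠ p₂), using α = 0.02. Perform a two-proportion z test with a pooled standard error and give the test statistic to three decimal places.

p̂₁ = 242/2910 ≈ 0.083162, p̂₂ = 16/247 ≈ 0.064777.
Pooled p̂ = (242+16)/(2910+247) = 258/3157 = 0.081723.
SE = √(0.0750445 × 0.00439223) = 0.018155.
z = (0.083162 − 0.064777)/0.018155 = 0.018385/0.018155 = 1.013.
Two-sided p-value ≈ 2·Φ(−1.013) = 0.3112; since p > α = 0.02, fail to reject H₀.

z = 1.013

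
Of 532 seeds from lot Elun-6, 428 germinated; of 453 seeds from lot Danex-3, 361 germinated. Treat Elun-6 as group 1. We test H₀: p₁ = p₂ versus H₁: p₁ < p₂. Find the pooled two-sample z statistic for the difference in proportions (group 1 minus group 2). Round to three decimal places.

z = 0.298

p̂₁ = 428/532 ≈ 0.80451, p̂₂ = 361/453 ≈ 0.79691.
Pooled p̂ = (428+361)/(532+453) = 789/985 = 0.80102.
SE = √(0.15939 × 0.0040872) = 0.02552.
z = (0.80451 − 0.79691)/0.02552 = 0.00760/0.02552 = 0.298.
p-value = P(Z < 0.298) ≈ 0.6171.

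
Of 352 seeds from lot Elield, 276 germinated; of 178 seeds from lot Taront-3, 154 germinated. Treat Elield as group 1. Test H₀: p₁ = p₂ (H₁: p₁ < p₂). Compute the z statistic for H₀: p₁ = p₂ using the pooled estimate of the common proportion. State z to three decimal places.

z = -2.253

p̂₁ = 276/352 ≈ 0.78409, p̂₂ = 154/178 ≈ 0.86517.
Pooled p̂ = (276+154)/(352+178) = 430/530 = 0.81132.
SE = √(p̂(1−p̂)(1/n₁+1/n₂)) = √(0.81132·0.18868·0.00845889) = √(0.00129488) = 0.03598.
z = (0.78409 − 0.86517)/0.03598 = -0.08108/0.03598 = -2.253.
p-value = P(Z < -2.253) ≈ 0.0121.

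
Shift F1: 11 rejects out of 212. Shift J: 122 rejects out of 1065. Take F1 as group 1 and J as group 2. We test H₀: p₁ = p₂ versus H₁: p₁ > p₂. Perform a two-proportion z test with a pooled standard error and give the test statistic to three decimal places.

z = -2.728

p̂₁ = 11/212 = 0.05189, p̂₂ = 122/1065 = 0.11455.
Pooled p̂ = (11+122)/(212+1065) = 133/1277 = 0.10415.
SE = √(0.0933031 × 0.00565595) = 0.02297.
z = (0.05189 − 0.11455)/0.02297 = -0.06266/0.02297 = -2.728.
p-value = P(Z > -2.728) ≈ 0.9968.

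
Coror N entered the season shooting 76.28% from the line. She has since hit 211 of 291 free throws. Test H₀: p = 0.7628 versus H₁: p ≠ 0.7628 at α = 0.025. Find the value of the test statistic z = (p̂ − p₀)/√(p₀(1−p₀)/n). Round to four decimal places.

z = -1.5125

p̂ = 211/291 = 0.725086.
Standard error under H₀: √(0.7628×0.2372/291) = 0.024935.
z = (0.725086 − 0.7628)/0.024935 = -0.037714/0.024935 = -1.5125.
Two-sided p-value ≈ 2·Φ(−1.512) = 0.1304; since p > α = 0.025, fail to reject H₀.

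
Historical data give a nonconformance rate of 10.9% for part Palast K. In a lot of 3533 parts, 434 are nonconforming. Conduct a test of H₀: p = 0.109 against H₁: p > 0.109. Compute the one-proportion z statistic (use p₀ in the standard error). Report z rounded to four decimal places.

z = 2.6400

p̂ = 434/3533 ≈ 0.12284178.
SE = √(p₀(1−p₀)/n) = √(0.097119/3533) = 0.00524301.
z = (0.12284178 − 0.109)/0.00524301 = 0.01384178/0.00524301 = 2.6400.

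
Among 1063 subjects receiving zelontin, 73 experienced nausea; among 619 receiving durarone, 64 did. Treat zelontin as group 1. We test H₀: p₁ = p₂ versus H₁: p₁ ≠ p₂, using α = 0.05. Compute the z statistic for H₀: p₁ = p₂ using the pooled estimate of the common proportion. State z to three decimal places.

p̂₁ = 73/1063 = 0.068674, p̂₂ = 64/619 = 0.103393.
Pooled p̂ = (73+64)/(1063+619) = 137/1682 = 0.081451.
SE = √(p̂(1−p̂)(1/n₁+1/n₂)) = √(0.081451·0.918549·0.00255624) = √(0.000191249) = 0.013829.
z = (0.068674 − 0.103393)/0.013829 = -0.034719/0.013829 = -2.511.
p-value = 2·P(Z > 2.511) ≈ 0.0121. With α = 0.05, reject H₀.

z = -2.511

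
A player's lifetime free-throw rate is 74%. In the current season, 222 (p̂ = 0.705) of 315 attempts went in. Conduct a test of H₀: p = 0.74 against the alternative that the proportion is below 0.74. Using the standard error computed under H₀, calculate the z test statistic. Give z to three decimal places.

p̂ = 222/315 ≈ 0.70476.
SE = √(p₀(1−p₀)/n) = √(0.1924/315) = 0.02471.
z = (0.70476 − 0.74)/0.02471 = -0.03524/0.02471 = -1.426.

z = -1.426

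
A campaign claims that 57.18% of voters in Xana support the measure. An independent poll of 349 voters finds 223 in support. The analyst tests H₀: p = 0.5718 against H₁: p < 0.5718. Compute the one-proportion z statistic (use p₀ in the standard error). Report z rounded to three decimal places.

z = 2.536

p̂ = 223/349 ≈ 0.63897.
SE = √(p₀(1−p₀)/n) = √(0.24484/349) = 0.02649.
z = (0.63897 − 0.5718)/0.02649 = 0.06717/0.02649 = 2.536.
p-value = P(Z < 2.536) ≈ 0.9944.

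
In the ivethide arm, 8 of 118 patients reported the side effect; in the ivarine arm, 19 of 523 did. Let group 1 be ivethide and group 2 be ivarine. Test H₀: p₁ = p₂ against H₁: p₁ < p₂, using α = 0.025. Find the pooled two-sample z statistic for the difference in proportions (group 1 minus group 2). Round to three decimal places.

p̂₁ = 8/118 = 0.06780, p̂₂ = 19/523 = 0.03633.
Pooled p̂ = (8+19)/(118+523) = 27/641 = 0.04212.
SE = √(0.0403474 × 0.0103866) = 0.02047.
z = (0.06780 − 0.03633)/0.02047 = 0.03147/0.02047 = 1.537.
p-value = P(Z < 1.537) ≈ 0.9379. With α = 0.025, fail to reject H₀.

z = 1.537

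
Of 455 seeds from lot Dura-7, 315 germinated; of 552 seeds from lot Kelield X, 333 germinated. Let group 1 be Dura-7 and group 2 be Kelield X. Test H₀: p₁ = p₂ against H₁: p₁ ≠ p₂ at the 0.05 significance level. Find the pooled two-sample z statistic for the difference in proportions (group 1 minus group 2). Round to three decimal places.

p̂₁ = 315/455 = 0.69231, p̂₂ = 333/552 = 0.60326.
Pooled p̂ = (315+333)/(455+552) = 648/1007 = 0.64350.
SE = √(0.229409 × 0.0040094) = 0.03033.
z = (0.69231 − 0.60326)/0.03033 = 0.08905/0.03033 = 2.936.
p-value = 2·P(Z > 2.936) ≈ 0.0033. With α = 0.05, reject H₀.

z = 2.936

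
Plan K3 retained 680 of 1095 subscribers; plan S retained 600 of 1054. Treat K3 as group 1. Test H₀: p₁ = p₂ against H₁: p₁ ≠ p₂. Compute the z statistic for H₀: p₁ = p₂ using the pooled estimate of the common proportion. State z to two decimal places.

p̂₁ = 680/1095 ≈ 0.6210, p̂₂ = 600/1054 ≈ 0.5693.
Pooled p̂ = (680+600)/(1095+1054) = 1280/2149 = 0.5956.
SE = √(0.240856 × 0.00186201) = 0.0212.
z = (0.6210 − 0.5693)/0.0212 = 0.0517/0.0212 = 2.44.
p-value = 2·P(Z > 2.443) ≈ 0.0145.

z = 2.44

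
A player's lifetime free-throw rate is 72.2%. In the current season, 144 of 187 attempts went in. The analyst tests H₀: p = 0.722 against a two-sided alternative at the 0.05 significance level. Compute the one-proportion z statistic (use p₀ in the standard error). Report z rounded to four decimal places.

z = 1.4667

p̂ = 144/187 ≈ 0.770053.
Standard error under H₀: √(0.722×0.278/187) = 0.032762.
z = (0.770053 − 0.722)/0.032762 = 0.048053/0.032762 = 1.4667.
Two-sided p-value ≈ 2·Φ(−1.467) = 0.1424; since p > α = 0.05, fail to reject H₀.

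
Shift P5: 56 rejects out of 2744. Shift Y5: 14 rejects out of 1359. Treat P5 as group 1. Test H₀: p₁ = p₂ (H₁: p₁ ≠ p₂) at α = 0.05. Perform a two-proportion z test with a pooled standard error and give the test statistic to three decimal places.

z = 2.353

p̂₁ = 56/2744 ≈ 0.020408, p̂₂ = 14/1359 ≈ 0.010302.
Pooled p̂ = (56+14)/(2744+1359) = 70/4103 = 0.017061.
SE = √(0.0167696 × 0.00110027) = 0.004295.
z = (0.020408 − 0.010302)/0.004295 = 0.010106/0.004295 = 2.353.
p-value = 2·P(Z > 2.353) ≈ 0.0186; since p < α = 0.05, reject H₀.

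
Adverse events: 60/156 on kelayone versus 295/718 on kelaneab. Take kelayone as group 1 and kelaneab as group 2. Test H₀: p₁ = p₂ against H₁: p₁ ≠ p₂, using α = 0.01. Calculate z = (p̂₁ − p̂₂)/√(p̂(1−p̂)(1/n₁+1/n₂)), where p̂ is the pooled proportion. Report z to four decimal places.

z = -0.6050

p̂₁ = 60/156 ≈ 0.3846154, p̂₂ = 295/718 ≈ 0.4108635.
Pooled p̂ = (60+295)/(156+718) = 355/874 = 0.4061785.
SE = √(p̂(1−p̂)(1/n₁+1/n₂)) = √(0.4061785·0.5938215·0.00780301) = √(0.00188207) = 0.0433828.
z = (0.3846154 − 0.4108635)/0.0433828 = -0.0262481/0.0433828 = -0.6050.
Two-sided p-value ≈ 2·Φ(−0.605) = 0.5452. With α = 0.01, fail to reject H₀.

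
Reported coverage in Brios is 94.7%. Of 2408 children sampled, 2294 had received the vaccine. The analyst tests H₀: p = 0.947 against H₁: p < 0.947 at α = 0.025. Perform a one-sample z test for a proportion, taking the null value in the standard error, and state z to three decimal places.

p̂ = 2294/2408 ≈ 0.95266.
Standard error under H₀: √(0.947×0.053/2408) = 0.00457.
z = (0.95266 − 0.947)/0.00457 = 0.00566/0.00457 = 1.239.
p-value = P(Z < 1.239) ≈ 0.8924. With α = 0.025, fail to reject H₀.

z = 1.239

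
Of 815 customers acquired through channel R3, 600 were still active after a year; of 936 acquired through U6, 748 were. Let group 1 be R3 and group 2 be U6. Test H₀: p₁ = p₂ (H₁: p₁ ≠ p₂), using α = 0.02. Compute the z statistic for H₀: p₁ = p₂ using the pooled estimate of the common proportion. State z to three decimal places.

z = -3.121

p̂₁ = 600/815 ≈ 0.73620, p̂₂ = 748/936 ≈ 0.79915.
Pooled p̂ = (600+748)/(815+936) = 1348/1751 = 0.76985.
SE = √(0.177183 × 0.00229537) = 0.02017.
z = (0.73620 − 0.79915)/0.02017 = -0.06295/0.02017 = -3.121.
p-value = 2·P(Z > 3.121) ≈ 0.0018, so at α = 0.02 we reject H₀.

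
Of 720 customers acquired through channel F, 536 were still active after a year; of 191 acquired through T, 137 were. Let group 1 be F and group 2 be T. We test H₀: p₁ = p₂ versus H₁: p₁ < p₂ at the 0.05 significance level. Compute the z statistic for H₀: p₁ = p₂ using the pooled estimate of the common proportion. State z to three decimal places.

z = 0.760

p̂₁ = 536/720 = 0.74444, p̂₂ = 137/191 = 0.71728.
Pooled p̂ = (536+137)/(720+191) = 673/911 = 0.73875.
SE = √(p̂(1−p̂)(1/n₁+1/n₂)) = √(0.73875·0.26125·0.00662449) = √(0.00127852) = 0.03576.
z = (0.74444 − 0.71728)/0.03576 = 0.02716/0.03576 = 0.760.
p-value = P(Z < 0.760) ≈ 0.7763. With α = 0.05, fail to reject H₀.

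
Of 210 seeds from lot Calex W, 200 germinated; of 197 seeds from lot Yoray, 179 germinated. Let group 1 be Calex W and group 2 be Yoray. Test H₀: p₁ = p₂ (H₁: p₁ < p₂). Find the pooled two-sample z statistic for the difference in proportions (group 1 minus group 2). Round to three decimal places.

z = 1.743

p̂₁ = 200/210 ≈ 0.95238, p̂₂ = 179/197 ≈ 0.90863.
Pooled p̂ = (200+179)/(210+197) = 379/407 = 0.93120.
SE = √(0.0640632 × 0.00983805) = 0.02510.
z = (0.95238 − 0.90863)/0.02510 = 0.04375/0.02510 = 1.743.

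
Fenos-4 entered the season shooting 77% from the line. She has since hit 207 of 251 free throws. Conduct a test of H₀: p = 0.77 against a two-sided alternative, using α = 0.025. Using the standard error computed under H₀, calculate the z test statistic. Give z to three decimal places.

z = 2.059

p̂ = 207/251 = 0.82470.
Under H₀, SE = √(0.77·0.23/251) = √(0.000705578) = 0.02656.
z = (0.82470 − 0.77)/0.02656 = 0.05470/0.02656 = 2.059.
Two-sided p-value ≈ 2·Φ(−2.059) = 0.0395; since p > α = 0.025, fail to reject H₀.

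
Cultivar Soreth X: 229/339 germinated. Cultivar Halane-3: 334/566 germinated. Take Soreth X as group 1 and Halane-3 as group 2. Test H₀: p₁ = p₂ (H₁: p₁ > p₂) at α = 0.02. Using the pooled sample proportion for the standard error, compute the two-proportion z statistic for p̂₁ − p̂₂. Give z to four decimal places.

p̂₁ = 229/339 ≈ 0.675516, p̂₂ = 334/566 ≈ 0.590106.
Pooled p̂ = (229+334)/(339+566) = 563/905 = 0.622099.
SE = √(0.235092 × 0.00471664) = 0.033299.
z = (0.675516 − 0.590106)/0.033299 = 0.085410/0.033299 = 2.5649.
p-value = P(Z > 2.565) ≈ 0.0052; since p < α = 0.02, reject H₀.

z = 2.5649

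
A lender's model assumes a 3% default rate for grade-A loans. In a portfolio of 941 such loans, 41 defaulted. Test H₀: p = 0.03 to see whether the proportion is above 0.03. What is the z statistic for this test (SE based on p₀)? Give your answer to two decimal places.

p̂ = 41/941 = 0.04357.
Under H₀, SE = √(0.03·0.97/941) = √(3.09245e-05) = 0.00556.
z = (0.04357 − 0.03)/0.00556 = 0.01357/0.00556 = 2.44.
p-value = P(Z > 2.440) ≈ 0.0073.

z = 2.44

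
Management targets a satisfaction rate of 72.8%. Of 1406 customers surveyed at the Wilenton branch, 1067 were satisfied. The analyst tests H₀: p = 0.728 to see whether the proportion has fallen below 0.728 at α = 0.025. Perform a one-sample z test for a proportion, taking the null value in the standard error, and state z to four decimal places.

p̂ = 1067/1406 = 0.758890.
Standard error under H₀: √(0.728×0.272/1406) = 0.011867.
z = (0.758890 − 0.728)/0.011867 = 0.030890/0.011867 = 2.6030.
p-value = P(Z < 2.603) ≈ 0.9954. With α = 0.025, fail to reject H₀.

z = 2.6030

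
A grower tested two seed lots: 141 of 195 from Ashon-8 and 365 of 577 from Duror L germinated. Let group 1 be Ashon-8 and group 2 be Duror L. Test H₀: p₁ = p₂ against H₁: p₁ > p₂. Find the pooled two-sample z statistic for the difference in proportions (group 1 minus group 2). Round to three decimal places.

z = 2.299

p̂₁ = 141/195 ≈ 0.72308, p̂₂ = 365/577 ≈ 0.63258.
Pooled p̂ = (141+365)/(195+577) = 506/772 = 0.65544.
SE = √(0.225838 × 0.00686131) = 0.03936.
z = (0.72308 − 0.63258)/0.03936 = 0.09050/0.03936 = 2.299.
p-value = P(Z > 2.299) ≈ 0.0108.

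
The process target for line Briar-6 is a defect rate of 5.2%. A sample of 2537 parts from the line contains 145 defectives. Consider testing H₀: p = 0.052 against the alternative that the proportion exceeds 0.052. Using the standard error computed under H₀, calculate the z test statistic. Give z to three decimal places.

p̂ = 145/2537 = 0.057154.
SE = √(p₀(1−p₀)/n) = √(0.049296/2537) = 0.004408.
z = (0.057154 − 0.052)/0.004408 = 0.005154/0.004408 = 1.169.
p-value = P(Z > 1.169) ≈ 0.1212.

z = 1.169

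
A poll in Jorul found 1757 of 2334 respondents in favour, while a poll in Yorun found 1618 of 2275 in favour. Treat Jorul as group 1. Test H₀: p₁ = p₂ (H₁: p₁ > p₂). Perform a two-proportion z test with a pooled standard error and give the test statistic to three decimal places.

p̂₁ = 1757/2334 ≈ 0.752785, p̂₂ = 1618/2275 ≈ 0.711209.
Pooled p̂ = (1757+1618)/(2334+2275) = 3375/4609 = 0.732263.
SE = √(0.196054 × 0.000868009) = 0.013045.
z = (0.752785 − 0.711209)/0.013045 = 0.041576/0.013045 = 3.187.

z = 3.187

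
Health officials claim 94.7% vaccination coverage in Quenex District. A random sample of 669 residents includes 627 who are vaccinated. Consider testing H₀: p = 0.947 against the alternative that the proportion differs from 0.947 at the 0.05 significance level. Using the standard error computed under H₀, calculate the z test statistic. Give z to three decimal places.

z = -1.129

p̂ = 627/669 = 0.93722.
Under H₀, SE = √(0.947·0.053/669) = √(7.50239e-05) = 0.00866.
z = (0.93722 − 0.947)/0.00866 = -0.00978/0.00866 = -1.129.
Two-sided p-value ≈ 2·Φ(−1.129) = 0.2588; since p > α = 0.05, fail to reject H₀.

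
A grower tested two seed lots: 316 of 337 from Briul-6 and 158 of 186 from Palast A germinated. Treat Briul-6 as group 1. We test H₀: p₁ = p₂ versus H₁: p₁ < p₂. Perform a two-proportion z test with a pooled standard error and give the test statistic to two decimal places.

z = 3.31

p̂₁ = 316/337 = 0.93769, p̂₂ = 158/186 = 0.84946.
Pooled p̂ = (316+158)/(337+186) = 474/523 = 0.90631.
SE = √(p̂(1−p̂)(1/n₁+1/n₂)) = √(0.90631·0.09369·0.0083437) = √(0.000708484) = 0.02662.
z = (0.93769 − 0.84946)/0.02662 = 0.08823/0.02662 = 3.31.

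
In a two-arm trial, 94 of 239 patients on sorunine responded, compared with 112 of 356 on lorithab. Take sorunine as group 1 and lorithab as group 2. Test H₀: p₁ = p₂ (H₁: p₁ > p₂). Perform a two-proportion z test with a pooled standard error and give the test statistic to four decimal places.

z = 1.9781

p̂₁ = 94/239 = 0.3933054, p̂₂ = 112/356 = 0.3146067.
Pooled p̂ = (94+112)/(239+356) = 206/595 = 0.3462185.
SE = √(p̂(1−p̂)(1/n₁+1/n₂)) = √(0.3462185·0.6537815·0.00699309) = √(0.00158289) = 0.0397856.
z = (0.3933054 − 0.3146067)/0.0397856 = 0.0786987/0.0397856 = 1.9781.
p-value = P(Z > 1.978) ≈ 0.0240.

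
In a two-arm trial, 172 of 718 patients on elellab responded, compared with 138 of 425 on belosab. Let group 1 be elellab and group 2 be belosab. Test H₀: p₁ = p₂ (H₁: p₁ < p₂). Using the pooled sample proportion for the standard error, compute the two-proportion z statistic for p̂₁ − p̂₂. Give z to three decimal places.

p̂₁ = 172/718 = 0.239554, p̂₂ = 138/425 = 0.324706.
Pooled p̂ = (172+138)/(718+425) = 310/1143 = 0.271216.
SE = √(0.197658 × 0.0037457) = 0.027210.
z = (0.239554 − 0.324706)/0.027210 = -0.085152/0.027210 = -3.129.
p-value = P(Z < -3.129) ≈ 0.0009.

z = -3.129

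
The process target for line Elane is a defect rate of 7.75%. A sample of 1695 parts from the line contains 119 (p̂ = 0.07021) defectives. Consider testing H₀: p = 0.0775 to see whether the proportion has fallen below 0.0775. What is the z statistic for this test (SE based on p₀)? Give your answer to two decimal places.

z = -1.12

p̂ = 119/1695 = 0.0702.
Under H₀, SE = √(0.0775·0.9225/1695) = √(4.21792e-05) = 0.0065.
z = (0.0702 − 0.0775)/0.0065 = -0.0073/0.0065 = -1.12.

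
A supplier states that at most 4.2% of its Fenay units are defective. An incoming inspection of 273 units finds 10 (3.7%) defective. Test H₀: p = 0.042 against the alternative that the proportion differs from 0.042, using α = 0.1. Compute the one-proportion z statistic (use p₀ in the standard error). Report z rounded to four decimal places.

z = -0.4423

p̂ = 10/273 = 0.036630.
Standard error under H₀: √(0.042×0.958/273) = 0.012140.
z = (0.036630 − 0.042)/0.012140 = -0.005370/0.012140 = -0.4423.
p-value = 2·P(Z > 0.442) ≈ 0.6583; since p > α = 0.1, fail to reject H₀.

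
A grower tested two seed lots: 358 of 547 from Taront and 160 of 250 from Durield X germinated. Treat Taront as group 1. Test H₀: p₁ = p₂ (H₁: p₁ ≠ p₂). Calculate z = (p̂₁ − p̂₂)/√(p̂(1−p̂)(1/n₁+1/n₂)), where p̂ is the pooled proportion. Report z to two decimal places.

z = 0.40

p̂₁ = 358/547 ≈ 0.6545, p̂₂ = 160/250 ≈ 0.6400.
Pooled p̂ = (358+160)/(547+250) = 518/797 = 0.6499.
SE = √(p̂(1−p̂)(1/n₁+1/n₂)) = √(0.6499·0.3501·0.00582815) = √(0.00132601) = 0.0364.
z = (0.6545 − 0.6400)/0.0364 = 0.0145/0.0364 = 0.40.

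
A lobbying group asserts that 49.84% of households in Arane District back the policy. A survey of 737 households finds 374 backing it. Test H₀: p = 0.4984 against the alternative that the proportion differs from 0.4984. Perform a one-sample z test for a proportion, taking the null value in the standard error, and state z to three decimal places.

p̂ = 374/737 = 0.50746.
SE = √(p₀(1−p₀)/n) = √(0.25/737) = 0.01842.
z = (0.50746 − 0.4984)/0.01842 = 0.00906/0.01842 = 0.492.

z = 0.492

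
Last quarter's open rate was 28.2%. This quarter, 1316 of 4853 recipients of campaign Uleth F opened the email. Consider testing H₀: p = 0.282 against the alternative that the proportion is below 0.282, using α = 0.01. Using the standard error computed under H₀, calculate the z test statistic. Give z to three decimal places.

p̂ = 1316/4853 = 0.27117.
Under H₀, SE = √(0.282·0.718/4853) = √(4.17218e-05) = 0.00646.
z = (0.27117 − 0.282)/0.00646 = -0.01083/0.00646 = -1.676.
p-value = P(Z < -1.676) ≈ 0.0468, so at α = 0.01 we fail to reject H₀.

z = -1.676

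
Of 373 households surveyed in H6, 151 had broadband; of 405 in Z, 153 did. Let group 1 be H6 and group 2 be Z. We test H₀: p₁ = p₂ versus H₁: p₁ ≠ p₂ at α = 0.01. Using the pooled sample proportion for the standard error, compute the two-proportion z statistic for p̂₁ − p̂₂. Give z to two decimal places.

p̂₁ = 151/373 = 0.4048, p̂₂ = 153/405 = 0.3778.
Pooled p̂ = (151+153)/(373+405) = 304/778 = 0.3907.
SE = √(p̂(1−p̂)(1/n₁+1/n₂)) = √(0.3907·0.6093·0.0051501) = √(0.00122605) = 0.0350.
z = (0.4048 − 0.3778)/0.0350 = 0.0270/0.0350 = 0.77.
p-value = 2·P(Z > 0.772) ≈ 0.4398; since p > α = 0.01, fail to reject H₀.

z = 0.77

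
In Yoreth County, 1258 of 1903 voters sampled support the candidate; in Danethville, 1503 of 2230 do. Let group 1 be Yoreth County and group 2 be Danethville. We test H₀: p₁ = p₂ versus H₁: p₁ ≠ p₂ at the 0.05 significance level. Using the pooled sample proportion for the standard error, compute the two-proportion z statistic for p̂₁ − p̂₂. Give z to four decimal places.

p̂₁ = 1258/1903 = 0.661061, p̂₂ = 1503/2230 = 0.673991.
Pooled p̂ = (1258+1503)/(1903+2230) = 2761/4133 = 0.668038.
SE = √(0.221763 × 0.000973917) = 0.014696.
z = (0.661061 − 0.673991)/0.014696 = -0.012930/0.014696 = -0.8798.
Two-sided p-value ≈ 2·Φ(−0.880) = 0.3790, so at α = 0.05 we fail to reject H₀.

z = -0.8798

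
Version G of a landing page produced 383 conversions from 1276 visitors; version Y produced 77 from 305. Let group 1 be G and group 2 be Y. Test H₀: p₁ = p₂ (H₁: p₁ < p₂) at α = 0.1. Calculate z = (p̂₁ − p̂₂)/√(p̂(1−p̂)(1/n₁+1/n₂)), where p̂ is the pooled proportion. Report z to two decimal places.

p̂₁ = 383/1276 ≈ 0.3002, p̂₂ = 77/305 ≈ 0.2525.
Pooled p̂ = (383+77)/(1276+305) = 460/1581 = 0.2910.
SE = √(0.2063 × 0.00406239) = 0.0289.
z = (0.3002 − 0.2525)/0.0289 = 0.0477/0.0289 = 1.65.
p-value = P(Z < 1.648) ≈ 0.9503; since p > α = 0.1, fail to reject H₀.

z = 1.65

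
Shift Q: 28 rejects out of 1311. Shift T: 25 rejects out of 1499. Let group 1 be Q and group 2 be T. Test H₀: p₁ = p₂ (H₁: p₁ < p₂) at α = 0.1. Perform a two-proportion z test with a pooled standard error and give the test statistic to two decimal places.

z = 0.91

p̂₁ = 28/1311 ≈ 0.02136, p̂₂ = 25/1499 ≈ 0.01668.
Pooled p̂ = (28+25)/(1311+1499) = 53/2810 = 0.01886.
SE = √(0.0185055 × 0.00142989) = 0.00514.
z = (0.02136 − 0.01668)/0.00514 = 0.00468/0.00514 = 0.91.
p-value = P(Z < 0.910) ≈ 0.8185, so at α = 0.1 we fail to reject H₀.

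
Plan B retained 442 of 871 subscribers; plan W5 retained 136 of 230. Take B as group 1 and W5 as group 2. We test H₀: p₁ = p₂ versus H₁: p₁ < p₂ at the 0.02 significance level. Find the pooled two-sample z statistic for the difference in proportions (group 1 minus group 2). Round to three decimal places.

z = -2.265

p̂₁ = 442/871 ≈ 0.50746, p̂₂ = 136/230 ≈ 0.59130.
Pooled p̂ = (442+136)/(871+230) = 578/1101 = 0.52498.
SE = √(p̂(1−p̂)(1/n₁+1/n₂)) = √(0.52498·0.47502·0.00549593) = √(0.00137055) = 0.03702.
z = (0.50746 − 0.59130)/0.03702 = -0.08384/0.03702 = -2.265.
p-value = P(Z < -2.265) ≈ 0.0118, so at α = 0.02 we reject H₀.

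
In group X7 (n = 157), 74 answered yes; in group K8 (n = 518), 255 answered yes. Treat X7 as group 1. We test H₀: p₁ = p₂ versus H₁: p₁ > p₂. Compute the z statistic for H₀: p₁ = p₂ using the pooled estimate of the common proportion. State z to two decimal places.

z = -0.46

p̂₁ = 74/157 = 0.4713, p̂₂ = 255/518 = 0.4923.
Pooled p̂ = (74+255)/(157+518) = 329/675 = 0.4874.
SE = √(p̂(1−p̂)(1/n₁+1/n₂)) = √(0.4874·0.5126·0.00829993) = √(0.00207367) = 0.0455.
z = (0.4713 − 0.4923)/0.0455 = -0.0210/0.0455 = -0.46.
p-value = P(Z > -0.460) ≈ 0.6772.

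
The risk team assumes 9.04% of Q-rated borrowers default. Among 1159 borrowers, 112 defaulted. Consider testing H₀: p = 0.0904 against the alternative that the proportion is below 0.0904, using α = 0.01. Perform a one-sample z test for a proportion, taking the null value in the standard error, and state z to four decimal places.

z = 0.7402

p̂ = 112/1159 ≈ 0.096635.
Standard error under H₀: √(0.0904×0.9096/1159) = 0.008423.
z = (0.096635 − 0.0904)/0.008423 = 0.006235/0.008423 = 0.7402.
p-value = P(Z < 0.740) ≈ 0.7704. With α = 0.01, fail to reject H₀.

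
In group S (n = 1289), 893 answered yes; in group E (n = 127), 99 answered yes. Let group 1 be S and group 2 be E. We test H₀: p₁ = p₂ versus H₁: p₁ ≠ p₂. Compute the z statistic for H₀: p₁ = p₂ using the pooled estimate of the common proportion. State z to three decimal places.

p̂₁ = 893/1289 ≈ 0.69279, p̂₂ = 99/127 ≈ 0.77953.
Pooled p̂ = (893+99)/(1289+127) = 992/1416 = 0.70056.
SE = √(p̂(1−p̂)(1/n₁+1/n₂)) = √(0.70056·0.29944·0.00864981) = √(0.0018145) = 0.04260.
z = (0.69279 − 0.77953)/0.04260 = -0.08674/0.04260 = -2.036.

z = -2.036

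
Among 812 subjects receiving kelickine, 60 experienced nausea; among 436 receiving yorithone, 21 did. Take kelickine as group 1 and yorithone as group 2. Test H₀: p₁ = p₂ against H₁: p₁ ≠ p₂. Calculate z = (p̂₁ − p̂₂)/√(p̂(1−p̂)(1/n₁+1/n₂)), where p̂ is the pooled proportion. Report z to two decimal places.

z = 1.76

p̂₁ = 60/812 = 0.0739, p̂₂ = 21/436 = 0.0482.
Pooled p̂ = (60+21)/(812+436) = 81/1248 = 0.0649.
SE = √(0.0606913 × 0.00352511) = 0.0146.
z = (0.0739 − 0.0482)/0.0146 = 0.0257/0.0146 = 1.76.
Two-sided p-value ≈ 2·Φ(−1.759) = 0.0786.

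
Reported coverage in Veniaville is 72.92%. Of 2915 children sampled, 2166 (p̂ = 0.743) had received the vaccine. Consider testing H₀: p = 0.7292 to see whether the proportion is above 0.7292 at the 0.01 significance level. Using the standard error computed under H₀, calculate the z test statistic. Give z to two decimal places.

z = 1.68

p̂ = 2166/2915 = 0.74305.
Under H₀, SE = √(0.7292·0.2708/2915) = √(6.77418e-05) = 0.00823.
z = (0.74305 − 0.7292)/0.00823 = 0.01385/0.00823 = 1.68.
p-value = P(Z > 1.683) ≈ 0.0462, so at α = 0.01 we fail to reject H₀.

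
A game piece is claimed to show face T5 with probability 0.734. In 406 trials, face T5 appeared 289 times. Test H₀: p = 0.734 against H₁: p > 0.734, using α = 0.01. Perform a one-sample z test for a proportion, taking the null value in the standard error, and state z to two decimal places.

p̂ = 289/406 = 0.7118.
Under H₀, SE = √(0.734·0.266/406) = √(0.000480897) = 0.0219.
z = (0.7118 − 0.734)/0.0219 = -0.0222/0.0219 = -1.01.
p-value = P(Z > -1.011) ≈ 0.8441; since p > α = 0.01, fail to reject H₀.

z = -1.01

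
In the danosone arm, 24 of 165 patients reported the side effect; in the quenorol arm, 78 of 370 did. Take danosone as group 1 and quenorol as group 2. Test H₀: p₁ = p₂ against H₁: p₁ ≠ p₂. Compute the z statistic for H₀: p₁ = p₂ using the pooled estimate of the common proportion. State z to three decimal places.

p̂₁ = 24/165 ≈ 0.145455, p̂₂ = 78/370 ≈ 0.210811.
Pooled p̂ = (24+78)/(165+370) = 102/535 = 0.190654.
SE = √(0.154305 × 0.00876331) = 0.036773.
z = (0.145455 − 0.210811)/0.036773 = -0.065356/0.036773 = -1.777.

z = -1.777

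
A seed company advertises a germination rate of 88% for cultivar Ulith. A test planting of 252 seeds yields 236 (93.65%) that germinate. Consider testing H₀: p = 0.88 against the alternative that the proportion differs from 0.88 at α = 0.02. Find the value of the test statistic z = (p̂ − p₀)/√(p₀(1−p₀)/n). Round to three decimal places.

p̂ = 236/252 = 0.936508.
Standard error under H₀: √(0.88×0.12/252) = 0.020471.
z = (0.936508 − 0.88)/0.020471 = 0.056508/0.020471 = 2.760.
p-value = 2·P(Z > 2.760) ≈ 0.0058; since p < α = 0.02, reject H₀.

z = 2.760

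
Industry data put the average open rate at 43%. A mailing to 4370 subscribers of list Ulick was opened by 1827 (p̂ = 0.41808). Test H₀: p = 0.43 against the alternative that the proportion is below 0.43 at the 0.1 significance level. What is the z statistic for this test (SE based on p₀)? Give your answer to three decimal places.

z = -1.592

p̂ = 1827/4370 = 0.418078.
Under H₀, SE = √(0.43·0.57/4370) = √(5.6087e-05) = 0.007489.
z = (0.418078 − 0.43)/0.007489 = -0.011922/0.007489 = -1.592.
p-value = P(Z < -1.592) ≈ 0.0557; since p < α = 0.1, reject H₀.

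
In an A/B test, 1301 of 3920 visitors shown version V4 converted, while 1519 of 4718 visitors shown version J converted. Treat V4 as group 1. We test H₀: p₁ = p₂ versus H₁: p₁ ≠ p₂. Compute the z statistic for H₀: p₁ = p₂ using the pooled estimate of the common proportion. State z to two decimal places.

p̂₁ = 1301/3920 = 0.3319, p̂₂ = 1519/4718 = 0.3220.
Pooled p̂ = (1301+1519)/(3920+4718) = 2820/8638 = 0.3265.
SE = √(0.219885 × 0.000467056) = 0.0101.
z = (0.3319 − 0.3220)/0.0101 = 0.0099/0.0101 = 0.98.

z = 0.98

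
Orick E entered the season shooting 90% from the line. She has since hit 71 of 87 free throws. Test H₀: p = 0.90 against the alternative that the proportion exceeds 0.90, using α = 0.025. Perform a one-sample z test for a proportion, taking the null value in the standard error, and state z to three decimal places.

z = -2.609

p̂ = 71/87 = 0.81609.
Under H₀, SE = √(0.9·0.1/87) = √(0.00103448) = 0.03216.
z = (0.81609 − 0.9)/0.03216 = -0.08391/0.03216 = -2.609.
p-value = P(Z > -2.609) ≈ 0.9955, so at α = 0.025 we fail to reject H₀.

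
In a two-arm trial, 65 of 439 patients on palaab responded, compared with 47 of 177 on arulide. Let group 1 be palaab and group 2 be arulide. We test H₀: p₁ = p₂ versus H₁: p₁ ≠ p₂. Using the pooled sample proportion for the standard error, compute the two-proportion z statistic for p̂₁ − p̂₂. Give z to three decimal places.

p̂₁ = 65/439 = 0.14806, p̂₂ = 47/177 = 0.26554.
Pooled p̂ = (65+47)/(439+177) = 112/616 = 0.18182.
SE = √(0.14876 × 0.00792762) = 0.03434.
z = (0.14806 − 0.26554)/0.03434 = -0.11748/0.03434 = -3.421.

z = -3.421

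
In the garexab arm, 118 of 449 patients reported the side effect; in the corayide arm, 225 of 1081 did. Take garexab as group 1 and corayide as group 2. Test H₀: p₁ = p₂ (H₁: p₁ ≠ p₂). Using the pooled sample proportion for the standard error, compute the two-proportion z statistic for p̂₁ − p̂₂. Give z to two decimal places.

p̂₁ = 118/449 = 0.262806, p̂₂ = 225/1081 = 0.208141.
Pooled p̂ = (118+225)/(449+1081) = 343/1530 = 0.224183.
SE = √(p̂(1−p̂)(1/n₁+1/n₂)) = √(0.224183·0.775817·0.00315224) = √(0.000548253) = 0.023415.
z = (0.262806 − 0.208141)/0.023415 = 0.054665/0.023415 = 2.33.
Two-sided p-value ≈ 2·Φ(−2.335) = 0.0196.

z = 2.33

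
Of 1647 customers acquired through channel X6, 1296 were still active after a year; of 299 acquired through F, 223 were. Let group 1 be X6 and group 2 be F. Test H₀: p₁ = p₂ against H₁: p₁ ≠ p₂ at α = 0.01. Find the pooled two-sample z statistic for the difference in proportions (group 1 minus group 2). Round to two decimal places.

z = 1.58

p̂₁ = 1296/1647 ≈ 0.7869, p̂₂ = 223/299 ≈ 0.7458.
Pooled p̂ = (1296+223)/(1647+299) = 1519/1946 = 0.7806.
SE = √(0.171277 × 0.00395165) = 0.0260.
z = (0.7869 − 0.7458)/0.0260 = 0.0411/0.0260 = 1.58.
p-value = 2·P(Z > 1.578) ≈ 0.1145; since p > α = 0.01, fail to reject H₀.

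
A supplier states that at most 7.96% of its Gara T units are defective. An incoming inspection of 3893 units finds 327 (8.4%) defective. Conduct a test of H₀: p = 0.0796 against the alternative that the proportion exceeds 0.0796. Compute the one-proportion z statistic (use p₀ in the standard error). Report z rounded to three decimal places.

z = 1.014

p̂ = 327/3893 ≈ 0.08400.
SE = √(p₀(1−p₀)/n) = √(0.073264/3893) = 0.00434.
z = (0.08400 − 0.0796)/0.00434 = 0.00440/0.00434 = 1.014.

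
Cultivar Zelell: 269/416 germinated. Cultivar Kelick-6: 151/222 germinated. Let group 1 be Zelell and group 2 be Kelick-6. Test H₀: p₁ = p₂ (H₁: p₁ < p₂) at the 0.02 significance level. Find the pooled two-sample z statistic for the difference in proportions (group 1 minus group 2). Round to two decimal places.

z = -0.85

p̂₁ = 269/416 = 0.6466, p̂₂ = 151/222 = 0.6802.
Pooled p̂ = (269+151)/(416+222) = 420/638 = 0.6583.
SE = √(p̂(1−p̂)(1/n₁+1/n₂)) = √(0.6583·0.3417·0.00690835) = √(0.00155396) = 0.0394.
z = (0.6466 − 0.6802)/0.0394 = -0.0336/0.0394 = -0.85.
p-value = P(Z < -0.851) ≈ 0.1974; since p > α = 0.02, fail to reject H₀.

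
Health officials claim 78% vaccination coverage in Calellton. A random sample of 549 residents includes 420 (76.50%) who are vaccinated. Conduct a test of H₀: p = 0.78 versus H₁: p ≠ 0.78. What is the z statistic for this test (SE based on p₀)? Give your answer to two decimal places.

p̂ = 420/549 ≈ 0.7650.
Under H₀, SE = √(0.78·0.22/549) = √(0.000312568) = 0.0177.
z = (0.7650 − 0.78)/0.0177 = -0.0150/0.0177 = -0.85.

z = -0.85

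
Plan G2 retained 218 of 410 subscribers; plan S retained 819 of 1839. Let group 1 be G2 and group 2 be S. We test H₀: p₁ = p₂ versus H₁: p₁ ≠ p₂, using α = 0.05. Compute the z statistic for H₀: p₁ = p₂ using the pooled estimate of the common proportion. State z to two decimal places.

z = 3.17

p̂₁ = 218/410 ≈ 0.5317, p̂₂ = 819/1839 ≈ 0.4454.
Pooled p̂ = (218+819)/(410+1839) = 1037/2249 = 0.4611.
SE = √(p̂(1−p̂)(1/n₁+1/n₂)) = √(0.4611·0.5389·0.0029828) = √(0.000741185) = 0.0272.
z = (0.5317 − 0.4454)/0.0272 = 0.0863/0.0272 = 3.17.
p-value = 2·P(Z > 3.172) ≈ 0.0015; since p < α = 0.05, reject H₀.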